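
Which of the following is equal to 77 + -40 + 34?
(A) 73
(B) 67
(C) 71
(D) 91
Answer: C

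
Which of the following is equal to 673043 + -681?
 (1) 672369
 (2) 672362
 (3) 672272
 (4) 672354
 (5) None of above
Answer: 2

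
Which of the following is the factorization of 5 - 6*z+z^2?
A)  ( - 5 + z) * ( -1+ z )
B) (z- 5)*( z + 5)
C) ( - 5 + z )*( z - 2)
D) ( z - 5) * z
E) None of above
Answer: A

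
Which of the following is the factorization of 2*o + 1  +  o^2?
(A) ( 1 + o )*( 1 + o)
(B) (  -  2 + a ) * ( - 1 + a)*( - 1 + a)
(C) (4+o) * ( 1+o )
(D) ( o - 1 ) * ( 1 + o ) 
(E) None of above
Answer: A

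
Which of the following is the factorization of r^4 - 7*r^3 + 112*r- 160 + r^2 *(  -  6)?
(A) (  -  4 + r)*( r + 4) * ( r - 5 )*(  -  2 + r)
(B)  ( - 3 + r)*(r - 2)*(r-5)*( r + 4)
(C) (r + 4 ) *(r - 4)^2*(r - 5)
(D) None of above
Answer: A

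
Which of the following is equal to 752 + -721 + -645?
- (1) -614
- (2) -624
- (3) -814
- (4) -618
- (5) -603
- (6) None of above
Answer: 1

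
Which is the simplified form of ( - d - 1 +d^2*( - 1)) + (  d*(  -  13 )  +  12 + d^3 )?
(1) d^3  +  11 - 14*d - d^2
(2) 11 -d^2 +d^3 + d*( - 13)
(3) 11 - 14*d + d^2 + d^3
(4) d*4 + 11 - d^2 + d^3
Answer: 1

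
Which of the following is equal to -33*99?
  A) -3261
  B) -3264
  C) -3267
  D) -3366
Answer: C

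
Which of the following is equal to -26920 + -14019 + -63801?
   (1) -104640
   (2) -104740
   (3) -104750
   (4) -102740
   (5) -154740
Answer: 2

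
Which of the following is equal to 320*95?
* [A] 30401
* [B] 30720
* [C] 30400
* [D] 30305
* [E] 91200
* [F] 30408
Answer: C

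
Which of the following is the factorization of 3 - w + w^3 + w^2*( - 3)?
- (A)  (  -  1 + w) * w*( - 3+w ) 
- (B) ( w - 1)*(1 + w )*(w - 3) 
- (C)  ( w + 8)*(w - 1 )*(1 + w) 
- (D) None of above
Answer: B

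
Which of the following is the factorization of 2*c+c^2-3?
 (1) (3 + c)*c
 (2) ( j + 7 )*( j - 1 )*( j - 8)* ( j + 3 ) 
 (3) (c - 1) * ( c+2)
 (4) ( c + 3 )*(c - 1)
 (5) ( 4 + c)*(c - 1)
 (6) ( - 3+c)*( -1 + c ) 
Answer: 4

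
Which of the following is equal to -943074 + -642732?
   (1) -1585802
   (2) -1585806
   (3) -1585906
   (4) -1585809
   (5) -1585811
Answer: 2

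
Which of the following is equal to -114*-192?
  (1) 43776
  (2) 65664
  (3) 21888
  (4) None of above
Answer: 3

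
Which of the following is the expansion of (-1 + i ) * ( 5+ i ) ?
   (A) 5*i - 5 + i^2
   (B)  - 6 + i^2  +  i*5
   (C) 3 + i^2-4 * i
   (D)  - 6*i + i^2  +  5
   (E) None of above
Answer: E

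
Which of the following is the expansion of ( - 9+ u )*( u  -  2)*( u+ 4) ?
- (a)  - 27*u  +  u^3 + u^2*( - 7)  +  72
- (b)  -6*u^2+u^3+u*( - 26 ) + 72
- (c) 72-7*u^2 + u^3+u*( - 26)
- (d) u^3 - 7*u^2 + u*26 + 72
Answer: c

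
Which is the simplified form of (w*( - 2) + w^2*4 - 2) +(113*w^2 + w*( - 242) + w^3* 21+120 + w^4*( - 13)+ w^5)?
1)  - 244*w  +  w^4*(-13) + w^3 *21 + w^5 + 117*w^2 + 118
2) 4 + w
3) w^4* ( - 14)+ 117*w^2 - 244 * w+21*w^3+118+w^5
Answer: 1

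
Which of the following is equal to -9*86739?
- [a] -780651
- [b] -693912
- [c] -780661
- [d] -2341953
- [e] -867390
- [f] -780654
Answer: a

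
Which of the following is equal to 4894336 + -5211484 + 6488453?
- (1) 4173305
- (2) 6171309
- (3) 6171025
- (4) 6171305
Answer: 4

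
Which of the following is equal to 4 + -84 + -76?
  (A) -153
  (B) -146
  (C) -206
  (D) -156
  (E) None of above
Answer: D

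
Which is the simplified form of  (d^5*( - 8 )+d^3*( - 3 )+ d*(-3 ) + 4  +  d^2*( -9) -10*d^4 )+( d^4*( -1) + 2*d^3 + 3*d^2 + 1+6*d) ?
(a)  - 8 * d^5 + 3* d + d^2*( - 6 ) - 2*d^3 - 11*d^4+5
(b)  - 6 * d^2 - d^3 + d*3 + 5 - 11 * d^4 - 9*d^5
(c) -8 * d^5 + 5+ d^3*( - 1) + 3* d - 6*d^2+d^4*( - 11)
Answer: c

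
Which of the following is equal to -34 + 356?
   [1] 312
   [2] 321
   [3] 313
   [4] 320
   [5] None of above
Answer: 5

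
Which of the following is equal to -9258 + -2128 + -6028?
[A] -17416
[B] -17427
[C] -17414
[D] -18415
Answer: C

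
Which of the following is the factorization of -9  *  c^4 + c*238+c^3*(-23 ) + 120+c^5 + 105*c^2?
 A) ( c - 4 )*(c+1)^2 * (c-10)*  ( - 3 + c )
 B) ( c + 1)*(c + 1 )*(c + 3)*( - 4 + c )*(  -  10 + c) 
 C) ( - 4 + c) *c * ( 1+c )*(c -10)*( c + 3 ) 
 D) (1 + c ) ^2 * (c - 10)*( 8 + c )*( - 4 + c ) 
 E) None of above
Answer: B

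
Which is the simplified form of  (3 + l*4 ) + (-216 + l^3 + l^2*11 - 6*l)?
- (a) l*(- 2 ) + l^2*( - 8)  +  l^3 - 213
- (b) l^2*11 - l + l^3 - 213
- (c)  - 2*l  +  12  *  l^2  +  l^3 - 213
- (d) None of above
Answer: d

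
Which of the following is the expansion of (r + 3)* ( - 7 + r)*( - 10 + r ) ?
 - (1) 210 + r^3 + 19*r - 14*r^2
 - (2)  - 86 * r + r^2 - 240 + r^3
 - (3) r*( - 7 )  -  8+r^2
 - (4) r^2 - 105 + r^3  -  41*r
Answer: 1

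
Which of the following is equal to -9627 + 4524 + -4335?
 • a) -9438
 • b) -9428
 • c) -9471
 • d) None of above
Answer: a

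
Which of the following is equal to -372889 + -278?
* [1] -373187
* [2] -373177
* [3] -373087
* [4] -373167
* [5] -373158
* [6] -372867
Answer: 4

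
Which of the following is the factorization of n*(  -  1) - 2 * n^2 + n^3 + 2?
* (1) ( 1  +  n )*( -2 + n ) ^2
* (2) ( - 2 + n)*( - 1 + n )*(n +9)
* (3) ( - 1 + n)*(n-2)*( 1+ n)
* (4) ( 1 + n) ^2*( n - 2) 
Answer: 3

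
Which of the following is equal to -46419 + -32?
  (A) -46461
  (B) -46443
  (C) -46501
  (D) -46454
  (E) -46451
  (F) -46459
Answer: E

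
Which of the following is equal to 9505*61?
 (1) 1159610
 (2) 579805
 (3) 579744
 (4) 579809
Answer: 2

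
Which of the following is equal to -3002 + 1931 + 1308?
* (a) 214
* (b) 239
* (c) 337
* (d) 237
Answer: d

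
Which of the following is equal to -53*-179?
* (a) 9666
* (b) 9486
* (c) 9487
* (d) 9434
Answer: c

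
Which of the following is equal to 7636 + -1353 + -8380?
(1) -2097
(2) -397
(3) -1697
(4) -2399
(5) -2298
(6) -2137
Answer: 1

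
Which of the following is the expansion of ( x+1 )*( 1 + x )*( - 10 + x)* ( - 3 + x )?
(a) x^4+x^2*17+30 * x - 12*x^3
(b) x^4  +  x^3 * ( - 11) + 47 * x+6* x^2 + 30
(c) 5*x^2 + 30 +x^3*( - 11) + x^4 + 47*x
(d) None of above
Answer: c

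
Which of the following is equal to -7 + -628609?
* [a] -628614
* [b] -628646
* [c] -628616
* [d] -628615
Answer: c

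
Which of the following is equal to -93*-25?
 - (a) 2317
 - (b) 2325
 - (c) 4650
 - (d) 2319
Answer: b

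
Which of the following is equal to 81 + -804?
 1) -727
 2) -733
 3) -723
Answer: 3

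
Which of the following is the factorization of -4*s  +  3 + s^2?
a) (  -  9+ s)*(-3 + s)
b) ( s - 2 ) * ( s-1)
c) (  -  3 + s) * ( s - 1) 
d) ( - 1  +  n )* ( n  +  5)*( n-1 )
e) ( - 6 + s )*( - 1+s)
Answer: c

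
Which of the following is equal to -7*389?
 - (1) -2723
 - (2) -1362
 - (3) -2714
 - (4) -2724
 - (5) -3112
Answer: 1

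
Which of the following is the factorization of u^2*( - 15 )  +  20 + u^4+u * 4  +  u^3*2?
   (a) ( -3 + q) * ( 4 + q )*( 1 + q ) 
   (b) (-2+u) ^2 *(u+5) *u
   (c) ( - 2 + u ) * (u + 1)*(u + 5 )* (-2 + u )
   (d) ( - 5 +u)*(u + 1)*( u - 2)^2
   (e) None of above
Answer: c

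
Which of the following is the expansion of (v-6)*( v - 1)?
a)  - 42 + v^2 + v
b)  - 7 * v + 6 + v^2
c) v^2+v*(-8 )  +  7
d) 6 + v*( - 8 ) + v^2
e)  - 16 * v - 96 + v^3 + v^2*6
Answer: b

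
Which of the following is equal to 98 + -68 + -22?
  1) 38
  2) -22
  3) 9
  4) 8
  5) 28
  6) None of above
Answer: 4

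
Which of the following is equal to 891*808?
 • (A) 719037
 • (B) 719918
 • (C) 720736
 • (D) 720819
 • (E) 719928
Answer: E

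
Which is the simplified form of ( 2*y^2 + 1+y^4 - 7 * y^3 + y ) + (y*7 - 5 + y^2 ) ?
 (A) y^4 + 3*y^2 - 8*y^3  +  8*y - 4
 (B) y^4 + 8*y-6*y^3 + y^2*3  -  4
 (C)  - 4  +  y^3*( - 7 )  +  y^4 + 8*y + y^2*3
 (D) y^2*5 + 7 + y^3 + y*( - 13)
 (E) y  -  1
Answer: C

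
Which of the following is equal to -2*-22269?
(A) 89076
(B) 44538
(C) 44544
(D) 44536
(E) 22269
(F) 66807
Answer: B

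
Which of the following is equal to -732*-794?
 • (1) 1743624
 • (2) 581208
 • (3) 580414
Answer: 2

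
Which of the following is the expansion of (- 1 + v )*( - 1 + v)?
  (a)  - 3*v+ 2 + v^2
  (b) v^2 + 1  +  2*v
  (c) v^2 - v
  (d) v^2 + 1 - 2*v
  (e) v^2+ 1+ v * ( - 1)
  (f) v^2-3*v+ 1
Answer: d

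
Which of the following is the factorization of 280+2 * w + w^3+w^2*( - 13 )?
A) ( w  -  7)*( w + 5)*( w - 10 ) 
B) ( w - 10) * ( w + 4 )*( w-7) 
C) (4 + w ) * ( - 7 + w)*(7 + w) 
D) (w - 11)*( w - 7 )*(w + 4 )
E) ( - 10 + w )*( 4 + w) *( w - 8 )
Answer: B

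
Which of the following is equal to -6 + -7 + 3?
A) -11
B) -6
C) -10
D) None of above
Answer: C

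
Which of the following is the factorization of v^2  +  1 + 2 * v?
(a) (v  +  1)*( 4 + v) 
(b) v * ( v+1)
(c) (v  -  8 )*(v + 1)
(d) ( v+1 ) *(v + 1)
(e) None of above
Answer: d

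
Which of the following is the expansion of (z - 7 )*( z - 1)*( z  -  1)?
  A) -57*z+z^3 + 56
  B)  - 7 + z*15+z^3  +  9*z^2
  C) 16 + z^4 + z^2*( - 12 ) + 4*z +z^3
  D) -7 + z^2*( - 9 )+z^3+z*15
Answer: D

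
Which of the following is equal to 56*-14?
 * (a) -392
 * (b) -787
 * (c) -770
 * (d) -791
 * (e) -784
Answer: e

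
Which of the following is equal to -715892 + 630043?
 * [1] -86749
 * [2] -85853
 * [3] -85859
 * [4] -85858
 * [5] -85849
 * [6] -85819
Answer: 5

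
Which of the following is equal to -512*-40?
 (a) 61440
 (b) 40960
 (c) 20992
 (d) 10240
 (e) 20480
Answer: e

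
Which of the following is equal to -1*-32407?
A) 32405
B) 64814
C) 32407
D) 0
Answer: C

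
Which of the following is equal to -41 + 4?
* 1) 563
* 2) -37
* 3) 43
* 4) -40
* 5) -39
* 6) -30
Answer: 2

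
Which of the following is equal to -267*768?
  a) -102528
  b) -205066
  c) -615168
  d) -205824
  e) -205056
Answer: e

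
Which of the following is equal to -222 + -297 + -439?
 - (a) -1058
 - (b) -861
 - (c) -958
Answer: c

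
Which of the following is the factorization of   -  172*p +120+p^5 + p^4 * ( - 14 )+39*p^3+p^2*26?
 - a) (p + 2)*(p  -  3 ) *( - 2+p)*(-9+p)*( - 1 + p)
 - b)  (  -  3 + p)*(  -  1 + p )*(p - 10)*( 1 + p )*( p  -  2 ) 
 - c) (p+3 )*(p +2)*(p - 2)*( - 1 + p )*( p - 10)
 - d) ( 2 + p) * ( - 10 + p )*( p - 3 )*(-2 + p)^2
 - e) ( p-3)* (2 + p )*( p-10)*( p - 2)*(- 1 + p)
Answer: e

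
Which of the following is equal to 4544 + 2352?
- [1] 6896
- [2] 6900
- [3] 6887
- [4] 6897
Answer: 1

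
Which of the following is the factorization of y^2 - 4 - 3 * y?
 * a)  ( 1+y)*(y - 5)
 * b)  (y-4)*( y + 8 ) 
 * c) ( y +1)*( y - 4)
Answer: c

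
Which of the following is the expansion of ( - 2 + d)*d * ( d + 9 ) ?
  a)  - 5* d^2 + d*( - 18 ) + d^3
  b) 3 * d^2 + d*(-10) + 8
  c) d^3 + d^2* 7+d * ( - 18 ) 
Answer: c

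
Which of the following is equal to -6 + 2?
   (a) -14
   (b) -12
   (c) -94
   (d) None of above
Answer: d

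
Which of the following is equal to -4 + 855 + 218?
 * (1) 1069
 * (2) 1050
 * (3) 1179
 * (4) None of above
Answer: 1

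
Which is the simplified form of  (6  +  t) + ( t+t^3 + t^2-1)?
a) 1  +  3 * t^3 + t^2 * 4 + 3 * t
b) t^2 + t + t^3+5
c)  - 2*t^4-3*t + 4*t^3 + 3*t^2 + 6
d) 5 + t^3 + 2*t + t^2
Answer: d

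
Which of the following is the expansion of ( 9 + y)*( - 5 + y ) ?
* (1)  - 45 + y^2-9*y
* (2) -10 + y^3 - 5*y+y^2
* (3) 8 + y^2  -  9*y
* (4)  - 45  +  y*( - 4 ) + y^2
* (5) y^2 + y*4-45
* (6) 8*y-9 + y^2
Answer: 5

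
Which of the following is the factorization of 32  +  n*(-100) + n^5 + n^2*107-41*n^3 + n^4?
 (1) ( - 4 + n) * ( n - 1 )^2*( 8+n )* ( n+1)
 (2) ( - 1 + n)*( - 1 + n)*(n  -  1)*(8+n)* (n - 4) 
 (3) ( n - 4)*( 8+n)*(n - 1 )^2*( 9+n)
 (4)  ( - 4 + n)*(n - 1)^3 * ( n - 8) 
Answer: 2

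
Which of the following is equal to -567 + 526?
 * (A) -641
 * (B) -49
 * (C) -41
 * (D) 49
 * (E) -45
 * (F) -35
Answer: C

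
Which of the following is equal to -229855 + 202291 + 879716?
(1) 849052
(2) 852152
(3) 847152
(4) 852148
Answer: 2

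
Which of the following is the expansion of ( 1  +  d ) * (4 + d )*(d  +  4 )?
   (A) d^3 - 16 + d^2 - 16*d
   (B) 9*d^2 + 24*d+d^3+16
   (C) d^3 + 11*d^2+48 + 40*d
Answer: B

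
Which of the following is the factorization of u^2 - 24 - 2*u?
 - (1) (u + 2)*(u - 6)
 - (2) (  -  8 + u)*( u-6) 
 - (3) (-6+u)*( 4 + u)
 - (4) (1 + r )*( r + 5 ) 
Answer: 3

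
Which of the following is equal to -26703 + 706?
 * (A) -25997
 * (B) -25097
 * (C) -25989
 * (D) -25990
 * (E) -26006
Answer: A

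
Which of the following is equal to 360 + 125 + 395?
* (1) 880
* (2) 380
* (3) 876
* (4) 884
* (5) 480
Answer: 1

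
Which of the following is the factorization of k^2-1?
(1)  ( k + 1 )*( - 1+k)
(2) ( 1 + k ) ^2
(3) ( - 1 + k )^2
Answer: 1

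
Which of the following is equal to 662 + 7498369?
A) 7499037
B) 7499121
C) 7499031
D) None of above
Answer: C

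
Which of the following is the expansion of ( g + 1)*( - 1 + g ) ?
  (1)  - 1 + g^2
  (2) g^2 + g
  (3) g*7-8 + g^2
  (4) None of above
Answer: 1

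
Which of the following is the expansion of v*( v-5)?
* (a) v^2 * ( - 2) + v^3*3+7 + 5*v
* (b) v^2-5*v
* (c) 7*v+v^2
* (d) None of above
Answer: b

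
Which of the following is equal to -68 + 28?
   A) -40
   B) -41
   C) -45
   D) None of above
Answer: A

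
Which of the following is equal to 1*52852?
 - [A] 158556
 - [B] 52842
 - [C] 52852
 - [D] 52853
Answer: C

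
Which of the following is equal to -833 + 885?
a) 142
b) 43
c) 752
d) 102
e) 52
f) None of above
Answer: e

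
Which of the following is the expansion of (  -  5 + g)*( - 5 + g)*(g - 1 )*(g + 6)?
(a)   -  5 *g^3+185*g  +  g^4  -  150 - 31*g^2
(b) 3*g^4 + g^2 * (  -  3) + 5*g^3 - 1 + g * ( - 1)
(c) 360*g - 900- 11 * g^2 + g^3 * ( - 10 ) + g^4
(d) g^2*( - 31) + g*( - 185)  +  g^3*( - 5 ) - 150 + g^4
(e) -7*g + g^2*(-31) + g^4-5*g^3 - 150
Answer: a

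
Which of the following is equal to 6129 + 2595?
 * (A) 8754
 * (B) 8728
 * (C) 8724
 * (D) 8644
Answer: C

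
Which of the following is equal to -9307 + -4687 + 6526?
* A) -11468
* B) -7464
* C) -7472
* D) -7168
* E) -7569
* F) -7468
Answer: F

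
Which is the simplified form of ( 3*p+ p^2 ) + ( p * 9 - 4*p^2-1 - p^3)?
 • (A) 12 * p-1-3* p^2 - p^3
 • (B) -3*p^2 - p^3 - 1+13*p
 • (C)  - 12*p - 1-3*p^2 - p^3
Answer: A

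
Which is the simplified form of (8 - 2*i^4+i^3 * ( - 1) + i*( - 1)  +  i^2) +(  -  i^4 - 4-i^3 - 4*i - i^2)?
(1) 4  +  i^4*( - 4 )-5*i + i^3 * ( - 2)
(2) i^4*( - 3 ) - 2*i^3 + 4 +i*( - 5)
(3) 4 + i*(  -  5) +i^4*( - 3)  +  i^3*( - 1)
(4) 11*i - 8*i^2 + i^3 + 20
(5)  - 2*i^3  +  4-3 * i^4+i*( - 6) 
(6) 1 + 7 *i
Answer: 2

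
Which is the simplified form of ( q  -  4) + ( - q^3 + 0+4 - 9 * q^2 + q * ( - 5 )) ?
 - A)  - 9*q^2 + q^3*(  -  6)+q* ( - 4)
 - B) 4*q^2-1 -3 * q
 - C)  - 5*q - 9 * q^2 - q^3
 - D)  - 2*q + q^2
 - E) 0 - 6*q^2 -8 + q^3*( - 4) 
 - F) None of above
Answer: F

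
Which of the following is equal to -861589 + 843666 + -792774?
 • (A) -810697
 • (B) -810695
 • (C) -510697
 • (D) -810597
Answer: A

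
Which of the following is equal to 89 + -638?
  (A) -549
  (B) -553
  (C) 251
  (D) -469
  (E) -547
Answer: A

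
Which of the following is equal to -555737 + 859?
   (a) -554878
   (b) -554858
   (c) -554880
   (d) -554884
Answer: a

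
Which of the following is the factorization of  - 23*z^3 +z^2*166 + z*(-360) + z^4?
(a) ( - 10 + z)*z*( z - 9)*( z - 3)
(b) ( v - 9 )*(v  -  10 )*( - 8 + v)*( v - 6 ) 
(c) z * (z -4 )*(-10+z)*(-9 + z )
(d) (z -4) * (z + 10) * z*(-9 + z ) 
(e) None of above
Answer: c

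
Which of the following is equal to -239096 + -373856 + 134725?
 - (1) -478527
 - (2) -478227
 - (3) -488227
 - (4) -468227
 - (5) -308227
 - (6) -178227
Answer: 2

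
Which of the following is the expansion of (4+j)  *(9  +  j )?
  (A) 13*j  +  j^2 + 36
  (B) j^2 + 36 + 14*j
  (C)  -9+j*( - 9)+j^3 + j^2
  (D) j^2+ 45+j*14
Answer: A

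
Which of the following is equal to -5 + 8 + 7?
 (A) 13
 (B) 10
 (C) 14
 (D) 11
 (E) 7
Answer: B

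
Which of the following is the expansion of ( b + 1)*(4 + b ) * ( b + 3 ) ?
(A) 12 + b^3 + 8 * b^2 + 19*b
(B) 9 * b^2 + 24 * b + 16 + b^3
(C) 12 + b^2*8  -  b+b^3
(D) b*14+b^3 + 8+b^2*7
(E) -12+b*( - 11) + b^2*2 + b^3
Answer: A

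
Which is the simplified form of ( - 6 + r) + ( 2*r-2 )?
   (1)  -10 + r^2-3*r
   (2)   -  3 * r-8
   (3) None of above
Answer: 3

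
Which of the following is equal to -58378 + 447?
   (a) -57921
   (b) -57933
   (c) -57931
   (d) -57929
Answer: c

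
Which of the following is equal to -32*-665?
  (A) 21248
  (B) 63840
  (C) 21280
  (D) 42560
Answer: C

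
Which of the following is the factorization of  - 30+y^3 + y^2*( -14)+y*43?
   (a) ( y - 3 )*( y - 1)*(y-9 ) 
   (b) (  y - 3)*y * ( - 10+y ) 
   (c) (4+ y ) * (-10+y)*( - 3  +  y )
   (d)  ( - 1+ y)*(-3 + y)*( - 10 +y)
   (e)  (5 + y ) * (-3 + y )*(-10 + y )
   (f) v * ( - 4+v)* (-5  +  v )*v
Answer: d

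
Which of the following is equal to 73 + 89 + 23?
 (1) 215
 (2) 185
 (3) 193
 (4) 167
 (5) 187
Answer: 2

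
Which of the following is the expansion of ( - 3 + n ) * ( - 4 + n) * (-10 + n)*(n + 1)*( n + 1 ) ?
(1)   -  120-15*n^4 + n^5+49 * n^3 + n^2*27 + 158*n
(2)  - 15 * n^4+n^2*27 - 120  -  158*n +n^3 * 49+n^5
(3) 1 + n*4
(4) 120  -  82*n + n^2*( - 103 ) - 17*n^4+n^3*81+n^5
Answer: 2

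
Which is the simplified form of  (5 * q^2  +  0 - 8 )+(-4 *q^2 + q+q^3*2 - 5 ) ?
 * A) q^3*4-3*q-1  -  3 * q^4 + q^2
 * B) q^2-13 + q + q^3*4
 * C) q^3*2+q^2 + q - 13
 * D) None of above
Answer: C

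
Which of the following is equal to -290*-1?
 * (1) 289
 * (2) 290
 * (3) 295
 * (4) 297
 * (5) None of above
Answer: 2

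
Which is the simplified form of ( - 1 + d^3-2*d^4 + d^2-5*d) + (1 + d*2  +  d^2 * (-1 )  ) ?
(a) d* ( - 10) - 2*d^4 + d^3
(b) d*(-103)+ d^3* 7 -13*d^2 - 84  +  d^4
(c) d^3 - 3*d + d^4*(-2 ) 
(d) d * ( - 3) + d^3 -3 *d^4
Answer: c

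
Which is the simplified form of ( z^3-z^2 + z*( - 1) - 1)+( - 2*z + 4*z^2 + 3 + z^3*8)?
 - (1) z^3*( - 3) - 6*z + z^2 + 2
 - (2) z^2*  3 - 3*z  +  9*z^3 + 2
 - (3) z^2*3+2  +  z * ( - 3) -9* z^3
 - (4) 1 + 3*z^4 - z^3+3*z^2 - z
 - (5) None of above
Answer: 2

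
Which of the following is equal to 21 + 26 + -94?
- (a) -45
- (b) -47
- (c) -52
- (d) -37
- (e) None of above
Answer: b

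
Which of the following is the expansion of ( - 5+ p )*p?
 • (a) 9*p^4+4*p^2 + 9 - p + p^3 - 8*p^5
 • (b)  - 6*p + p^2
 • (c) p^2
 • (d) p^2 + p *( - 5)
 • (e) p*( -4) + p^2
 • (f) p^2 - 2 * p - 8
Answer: d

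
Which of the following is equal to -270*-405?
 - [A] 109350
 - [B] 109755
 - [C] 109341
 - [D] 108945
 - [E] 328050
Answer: A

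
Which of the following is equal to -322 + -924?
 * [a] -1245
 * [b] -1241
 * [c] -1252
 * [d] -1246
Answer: d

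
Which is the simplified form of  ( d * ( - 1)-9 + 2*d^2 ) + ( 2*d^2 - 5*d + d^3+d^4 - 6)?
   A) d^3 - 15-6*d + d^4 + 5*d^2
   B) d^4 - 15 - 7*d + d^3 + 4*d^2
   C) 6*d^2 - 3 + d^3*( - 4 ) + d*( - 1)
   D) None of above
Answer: D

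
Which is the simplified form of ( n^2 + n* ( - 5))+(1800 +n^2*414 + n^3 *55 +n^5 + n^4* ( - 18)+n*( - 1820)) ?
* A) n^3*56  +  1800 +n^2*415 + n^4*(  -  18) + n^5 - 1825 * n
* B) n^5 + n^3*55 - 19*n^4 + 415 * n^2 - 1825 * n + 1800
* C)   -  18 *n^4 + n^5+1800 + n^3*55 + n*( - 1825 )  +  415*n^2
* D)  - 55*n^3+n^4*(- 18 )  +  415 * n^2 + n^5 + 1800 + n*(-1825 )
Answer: C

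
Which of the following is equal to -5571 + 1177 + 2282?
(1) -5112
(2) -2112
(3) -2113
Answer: 2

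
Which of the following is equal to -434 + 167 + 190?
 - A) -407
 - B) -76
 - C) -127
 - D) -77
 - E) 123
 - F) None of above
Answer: D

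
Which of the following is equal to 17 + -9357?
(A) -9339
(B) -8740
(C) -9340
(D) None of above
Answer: C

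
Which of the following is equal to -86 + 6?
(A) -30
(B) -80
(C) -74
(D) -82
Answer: B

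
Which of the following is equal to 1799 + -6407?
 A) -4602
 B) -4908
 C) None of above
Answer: C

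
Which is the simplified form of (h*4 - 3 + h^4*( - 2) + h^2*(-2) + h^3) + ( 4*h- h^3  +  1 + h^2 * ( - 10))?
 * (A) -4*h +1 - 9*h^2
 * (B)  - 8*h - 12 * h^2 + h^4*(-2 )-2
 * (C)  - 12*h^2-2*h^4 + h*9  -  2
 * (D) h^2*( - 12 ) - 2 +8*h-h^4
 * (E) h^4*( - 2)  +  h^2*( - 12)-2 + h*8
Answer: E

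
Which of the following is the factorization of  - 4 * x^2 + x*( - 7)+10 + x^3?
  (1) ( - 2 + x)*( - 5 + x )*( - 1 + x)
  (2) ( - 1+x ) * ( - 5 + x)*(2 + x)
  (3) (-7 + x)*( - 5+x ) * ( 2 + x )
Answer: 2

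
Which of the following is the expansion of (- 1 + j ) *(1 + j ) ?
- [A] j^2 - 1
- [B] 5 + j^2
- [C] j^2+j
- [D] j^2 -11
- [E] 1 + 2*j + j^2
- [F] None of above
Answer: A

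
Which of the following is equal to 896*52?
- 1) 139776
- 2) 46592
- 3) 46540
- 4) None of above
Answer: 2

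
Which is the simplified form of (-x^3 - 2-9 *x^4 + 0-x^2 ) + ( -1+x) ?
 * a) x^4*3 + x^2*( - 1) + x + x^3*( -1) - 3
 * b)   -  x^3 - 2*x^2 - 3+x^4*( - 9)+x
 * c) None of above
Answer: c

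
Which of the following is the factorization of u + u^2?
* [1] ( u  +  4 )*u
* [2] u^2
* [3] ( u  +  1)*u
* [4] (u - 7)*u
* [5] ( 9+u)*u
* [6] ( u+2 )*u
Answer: 3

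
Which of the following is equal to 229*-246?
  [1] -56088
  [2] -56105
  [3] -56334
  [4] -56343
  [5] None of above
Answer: 3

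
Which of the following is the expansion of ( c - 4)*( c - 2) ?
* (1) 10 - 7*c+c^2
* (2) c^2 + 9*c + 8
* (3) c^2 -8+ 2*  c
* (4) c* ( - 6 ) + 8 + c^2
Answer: 4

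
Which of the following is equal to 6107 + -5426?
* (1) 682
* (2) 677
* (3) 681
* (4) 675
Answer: 3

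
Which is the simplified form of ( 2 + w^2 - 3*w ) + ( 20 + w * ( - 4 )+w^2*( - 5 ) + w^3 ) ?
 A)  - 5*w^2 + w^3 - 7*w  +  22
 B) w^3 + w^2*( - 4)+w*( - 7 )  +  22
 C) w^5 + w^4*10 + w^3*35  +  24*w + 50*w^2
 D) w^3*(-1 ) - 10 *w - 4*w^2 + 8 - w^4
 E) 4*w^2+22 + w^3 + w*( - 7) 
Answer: B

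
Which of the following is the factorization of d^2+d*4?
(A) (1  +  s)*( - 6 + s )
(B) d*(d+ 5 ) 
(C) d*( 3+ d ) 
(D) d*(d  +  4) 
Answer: D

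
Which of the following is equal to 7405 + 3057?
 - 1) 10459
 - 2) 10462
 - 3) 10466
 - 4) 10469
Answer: 2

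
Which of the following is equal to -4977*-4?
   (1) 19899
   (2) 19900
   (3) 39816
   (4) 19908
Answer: 4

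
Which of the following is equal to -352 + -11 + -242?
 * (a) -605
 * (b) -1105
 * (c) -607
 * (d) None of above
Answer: a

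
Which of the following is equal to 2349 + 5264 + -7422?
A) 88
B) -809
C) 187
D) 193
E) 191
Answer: E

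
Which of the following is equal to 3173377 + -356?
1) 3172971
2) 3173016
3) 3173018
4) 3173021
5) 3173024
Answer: 4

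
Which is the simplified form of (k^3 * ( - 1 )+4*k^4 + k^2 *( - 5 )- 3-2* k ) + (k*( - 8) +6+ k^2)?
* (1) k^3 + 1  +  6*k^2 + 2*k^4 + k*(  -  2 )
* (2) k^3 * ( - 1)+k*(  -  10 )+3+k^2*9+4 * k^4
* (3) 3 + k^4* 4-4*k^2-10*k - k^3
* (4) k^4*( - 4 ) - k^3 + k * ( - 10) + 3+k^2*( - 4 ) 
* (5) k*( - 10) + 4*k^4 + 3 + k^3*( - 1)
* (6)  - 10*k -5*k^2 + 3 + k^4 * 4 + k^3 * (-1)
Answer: 3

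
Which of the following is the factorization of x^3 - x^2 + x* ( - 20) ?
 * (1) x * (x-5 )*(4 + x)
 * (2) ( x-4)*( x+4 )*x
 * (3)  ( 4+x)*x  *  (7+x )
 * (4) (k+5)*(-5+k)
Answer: 1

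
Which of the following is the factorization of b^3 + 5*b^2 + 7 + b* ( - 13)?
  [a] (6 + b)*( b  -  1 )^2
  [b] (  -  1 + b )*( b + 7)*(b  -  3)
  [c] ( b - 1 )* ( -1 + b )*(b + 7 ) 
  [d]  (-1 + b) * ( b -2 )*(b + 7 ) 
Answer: c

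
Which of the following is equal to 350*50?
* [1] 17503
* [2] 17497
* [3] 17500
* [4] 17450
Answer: 3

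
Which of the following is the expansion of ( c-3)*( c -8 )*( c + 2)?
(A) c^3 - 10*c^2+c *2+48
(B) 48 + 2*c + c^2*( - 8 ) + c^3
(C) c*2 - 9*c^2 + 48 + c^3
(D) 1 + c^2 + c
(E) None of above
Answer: C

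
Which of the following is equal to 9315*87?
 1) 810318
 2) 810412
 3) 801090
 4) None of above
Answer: 4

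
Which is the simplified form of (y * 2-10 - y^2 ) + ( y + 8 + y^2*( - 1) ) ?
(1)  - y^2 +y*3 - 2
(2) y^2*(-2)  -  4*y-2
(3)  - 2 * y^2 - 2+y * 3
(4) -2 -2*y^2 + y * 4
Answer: 3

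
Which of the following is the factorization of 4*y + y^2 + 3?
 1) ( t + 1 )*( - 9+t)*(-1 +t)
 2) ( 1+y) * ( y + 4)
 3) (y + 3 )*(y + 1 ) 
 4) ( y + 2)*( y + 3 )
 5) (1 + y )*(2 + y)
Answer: 3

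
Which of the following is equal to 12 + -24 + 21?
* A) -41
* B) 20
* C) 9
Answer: C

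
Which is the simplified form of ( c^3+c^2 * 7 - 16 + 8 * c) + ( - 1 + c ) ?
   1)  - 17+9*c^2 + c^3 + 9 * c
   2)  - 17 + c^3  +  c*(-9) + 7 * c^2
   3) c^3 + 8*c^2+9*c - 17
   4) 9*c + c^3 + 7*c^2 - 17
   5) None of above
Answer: 4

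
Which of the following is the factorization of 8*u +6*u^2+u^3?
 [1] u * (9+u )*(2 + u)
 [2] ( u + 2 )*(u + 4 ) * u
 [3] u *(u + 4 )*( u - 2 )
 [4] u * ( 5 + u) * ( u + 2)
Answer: 2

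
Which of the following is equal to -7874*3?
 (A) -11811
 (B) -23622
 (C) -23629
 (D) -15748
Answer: B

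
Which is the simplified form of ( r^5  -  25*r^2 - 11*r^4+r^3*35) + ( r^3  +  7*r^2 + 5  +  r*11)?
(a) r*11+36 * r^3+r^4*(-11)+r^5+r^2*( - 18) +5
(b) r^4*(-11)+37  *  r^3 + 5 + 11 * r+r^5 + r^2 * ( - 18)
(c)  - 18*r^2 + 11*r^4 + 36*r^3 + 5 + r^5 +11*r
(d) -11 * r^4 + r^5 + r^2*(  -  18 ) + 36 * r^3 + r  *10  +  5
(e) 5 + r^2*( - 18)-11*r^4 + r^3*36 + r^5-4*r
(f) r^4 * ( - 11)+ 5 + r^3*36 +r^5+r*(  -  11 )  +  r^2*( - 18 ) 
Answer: a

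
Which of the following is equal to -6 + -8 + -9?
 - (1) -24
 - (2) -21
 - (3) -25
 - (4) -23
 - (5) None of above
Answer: 4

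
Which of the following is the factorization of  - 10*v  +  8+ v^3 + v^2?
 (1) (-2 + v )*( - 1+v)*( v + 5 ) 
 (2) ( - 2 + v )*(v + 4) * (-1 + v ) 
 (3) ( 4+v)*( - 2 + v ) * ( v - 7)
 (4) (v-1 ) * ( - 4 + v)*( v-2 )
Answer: 2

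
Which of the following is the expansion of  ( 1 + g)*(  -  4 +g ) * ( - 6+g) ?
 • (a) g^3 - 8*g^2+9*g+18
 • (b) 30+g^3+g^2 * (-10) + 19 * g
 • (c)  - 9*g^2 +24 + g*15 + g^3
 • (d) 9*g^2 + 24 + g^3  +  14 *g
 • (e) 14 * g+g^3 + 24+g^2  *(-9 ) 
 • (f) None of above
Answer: e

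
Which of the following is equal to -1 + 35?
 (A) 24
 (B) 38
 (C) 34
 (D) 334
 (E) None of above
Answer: C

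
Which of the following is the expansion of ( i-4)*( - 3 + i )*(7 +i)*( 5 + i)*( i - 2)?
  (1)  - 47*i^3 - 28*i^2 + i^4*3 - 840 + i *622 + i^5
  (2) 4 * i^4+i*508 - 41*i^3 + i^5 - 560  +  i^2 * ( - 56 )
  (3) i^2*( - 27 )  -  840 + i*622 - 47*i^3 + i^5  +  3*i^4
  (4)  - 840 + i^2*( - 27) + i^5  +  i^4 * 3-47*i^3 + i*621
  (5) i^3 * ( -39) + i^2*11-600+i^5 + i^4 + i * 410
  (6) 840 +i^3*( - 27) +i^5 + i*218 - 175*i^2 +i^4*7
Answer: 3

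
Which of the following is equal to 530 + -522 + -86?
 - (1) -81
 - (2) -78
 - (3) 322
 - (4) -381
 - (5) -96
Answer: 2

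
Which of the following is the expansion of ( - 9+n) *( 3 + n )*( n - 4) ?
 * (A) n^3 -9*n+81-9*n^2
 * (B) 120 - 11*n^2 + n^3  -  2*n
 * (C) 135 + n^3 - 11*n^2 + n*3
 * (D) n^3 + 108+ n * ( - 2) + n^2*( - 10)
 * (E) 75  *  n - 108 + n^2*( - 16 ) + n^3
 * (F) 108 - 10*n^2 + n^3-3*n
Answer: F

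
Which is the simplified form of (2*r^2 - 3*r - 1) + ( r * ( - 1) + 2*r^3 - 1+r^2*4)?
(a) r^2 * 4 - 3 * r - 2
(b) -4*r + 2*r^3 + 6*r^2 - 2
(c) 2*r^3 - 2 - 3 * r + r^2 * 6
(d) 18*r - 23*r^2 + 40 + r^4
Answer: b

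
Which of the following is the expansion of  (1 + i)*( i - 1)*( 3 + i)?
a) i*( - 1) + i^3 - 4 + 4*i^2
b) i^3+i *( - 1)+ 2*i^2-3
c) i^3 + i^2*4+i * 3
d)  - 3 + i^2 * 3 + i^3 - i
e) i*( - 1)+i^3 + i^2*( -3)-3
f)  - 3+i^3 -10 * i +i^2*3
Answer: d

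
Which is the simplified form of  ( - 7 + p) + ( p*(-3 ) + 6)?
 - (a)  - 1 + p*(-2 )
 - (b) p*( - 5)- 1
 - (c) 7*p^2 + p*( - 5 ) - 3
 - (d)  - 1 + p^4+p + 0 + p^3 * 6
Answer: a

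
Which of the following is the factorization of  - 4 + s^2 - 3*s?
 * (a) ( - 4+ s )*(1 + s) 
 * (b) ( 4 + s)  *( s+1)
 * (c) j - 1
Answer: a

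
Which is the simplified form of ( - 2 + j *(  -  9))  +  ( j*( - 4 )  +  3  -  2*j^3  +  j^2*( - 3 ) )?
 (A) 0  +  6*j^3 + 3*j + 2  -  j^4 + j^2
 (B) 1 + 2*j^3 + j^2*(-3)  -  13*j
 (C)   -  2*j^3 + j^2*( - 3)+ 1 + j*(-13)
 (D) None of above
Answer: C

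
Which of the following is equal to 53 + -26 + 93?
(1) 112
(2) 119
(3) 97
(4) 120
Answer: 4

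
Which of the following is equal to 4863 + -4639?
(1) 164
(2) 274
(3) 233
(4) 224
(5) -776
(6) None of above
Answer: 4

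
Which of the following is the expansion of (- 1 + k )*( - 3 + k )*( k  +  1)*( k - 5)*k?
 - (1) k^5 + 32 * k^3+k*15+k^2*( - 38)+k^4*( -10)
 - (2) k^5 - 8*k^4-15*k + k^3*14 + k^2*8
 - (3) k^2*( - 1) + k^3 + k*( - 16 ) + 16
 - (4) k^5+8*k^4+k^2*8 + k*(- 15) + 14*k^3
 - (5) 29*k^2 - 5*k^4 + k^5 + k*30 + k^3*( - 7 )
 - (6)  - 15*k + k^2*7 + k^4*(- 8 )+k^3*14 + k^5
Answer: 2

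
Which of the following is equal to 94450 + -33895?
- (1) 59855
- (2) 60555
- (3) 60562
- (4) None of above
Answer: 2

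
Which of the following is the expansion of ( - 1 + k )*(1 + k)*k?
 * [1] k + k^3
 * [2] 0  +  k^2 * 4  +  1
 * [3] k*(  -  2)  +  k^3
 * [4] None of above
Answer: 4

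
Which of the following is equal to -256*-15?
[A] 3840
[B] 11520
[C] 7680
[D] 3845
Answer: A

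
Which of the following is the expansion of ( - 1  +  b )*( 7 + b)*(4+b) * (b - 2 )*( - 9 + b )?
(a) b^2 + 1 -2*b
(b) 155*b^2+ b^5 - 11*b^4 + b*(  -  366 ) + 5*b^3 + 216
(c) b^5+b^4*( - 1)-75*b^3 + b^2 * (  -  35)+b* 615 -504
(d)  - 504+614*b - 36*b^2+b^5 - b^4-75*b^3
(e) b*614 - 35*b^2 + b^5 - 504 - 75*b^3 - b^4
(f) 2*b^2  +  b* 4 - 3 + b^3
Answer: e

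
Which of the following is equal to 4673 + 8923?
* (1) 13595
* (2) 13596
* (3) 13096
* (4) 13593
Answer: 2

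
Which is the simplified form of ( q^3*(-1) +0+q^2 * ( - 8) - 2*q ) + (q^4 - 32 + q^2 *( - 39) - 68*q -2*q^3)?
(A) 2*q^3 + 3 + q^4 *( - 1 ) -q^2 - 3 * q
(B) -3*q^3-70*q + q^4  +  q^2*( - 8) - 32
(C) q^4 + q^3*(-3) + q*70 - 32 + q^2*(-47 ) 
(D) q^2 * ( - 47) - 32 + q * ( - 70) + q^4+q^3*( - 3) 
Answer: D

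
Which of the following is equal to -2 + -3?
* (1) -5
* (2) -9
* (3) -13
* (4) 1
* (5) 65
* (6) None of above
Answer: 1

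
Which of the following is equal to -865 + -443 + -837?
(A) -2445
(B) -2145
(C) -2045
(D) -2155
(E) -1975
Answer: B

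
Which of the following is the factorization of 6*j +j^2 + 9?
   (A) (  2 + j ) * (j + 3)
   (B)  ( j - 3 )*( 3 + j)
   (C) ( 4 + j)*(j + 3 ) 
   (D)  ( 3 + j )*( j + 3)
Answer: D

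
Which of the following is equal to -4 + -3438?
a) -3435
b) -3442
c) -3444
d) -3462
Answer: b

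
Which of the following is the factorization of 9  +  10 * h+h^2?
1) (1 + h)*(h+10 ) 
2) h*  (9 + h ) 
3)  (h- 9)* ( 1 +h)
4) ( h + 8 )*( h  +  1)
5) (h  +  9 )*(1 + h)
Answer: 5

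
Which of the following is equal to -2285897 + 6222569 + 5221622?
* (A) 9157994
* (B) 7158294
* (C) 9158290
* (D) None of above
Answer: D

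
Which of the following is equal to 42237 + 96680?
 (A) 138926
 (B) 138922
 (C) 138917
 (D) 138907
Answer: C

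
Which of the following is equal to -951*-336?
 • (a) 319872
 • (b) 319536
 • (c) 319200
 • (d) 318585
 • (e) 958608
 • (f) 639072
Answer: b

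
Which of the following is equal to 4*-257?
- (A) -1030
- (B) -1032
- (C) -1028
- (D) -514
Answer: C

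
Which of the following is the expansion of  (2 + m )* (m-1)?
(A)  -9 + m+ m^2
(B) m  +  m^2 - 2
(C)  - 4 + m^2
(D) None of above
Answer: B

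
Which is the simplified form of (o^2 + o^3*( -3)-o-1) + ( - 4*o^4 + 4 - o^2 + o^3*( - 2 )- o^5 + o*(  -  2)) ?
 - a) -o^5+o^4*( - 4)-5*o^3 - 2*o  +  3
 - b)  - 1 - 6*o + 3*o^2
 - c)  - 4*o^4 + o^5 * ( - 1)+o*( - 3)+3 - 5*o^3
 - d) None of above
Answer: c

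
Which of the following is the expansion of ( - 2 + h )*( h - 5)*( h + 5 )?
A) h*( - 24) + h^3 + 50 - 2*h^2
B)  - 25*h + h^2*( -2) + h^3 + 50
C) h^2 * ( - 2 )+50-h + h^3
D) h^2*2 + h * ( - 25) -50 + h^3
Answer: B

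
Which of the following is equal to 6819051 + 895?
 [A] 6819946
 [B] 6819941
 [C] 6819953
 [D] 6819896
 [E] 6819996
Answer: A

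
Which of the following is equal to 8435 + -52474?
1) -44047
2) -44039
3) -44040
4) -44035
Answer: 2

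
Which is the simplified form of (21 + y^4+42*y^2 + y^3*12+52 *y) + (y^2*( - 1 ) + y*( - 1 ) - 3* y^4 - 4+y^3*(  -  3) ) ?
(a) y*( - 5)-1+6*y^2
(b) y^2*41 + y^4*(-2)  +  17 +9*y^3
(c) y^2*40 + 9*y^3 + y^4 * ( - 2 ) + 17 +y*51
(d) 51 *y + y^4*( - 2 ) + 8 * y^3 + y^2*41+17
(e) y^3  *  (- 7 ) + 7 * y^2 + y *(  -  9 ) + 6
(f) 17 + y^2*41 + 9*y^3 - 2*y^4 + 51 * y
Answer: f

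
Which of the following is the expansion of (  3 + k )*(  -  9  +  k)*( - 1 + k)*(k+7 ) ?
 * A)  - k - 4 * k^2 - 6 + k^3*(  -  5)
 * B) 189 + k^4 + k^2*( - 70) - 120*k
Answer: B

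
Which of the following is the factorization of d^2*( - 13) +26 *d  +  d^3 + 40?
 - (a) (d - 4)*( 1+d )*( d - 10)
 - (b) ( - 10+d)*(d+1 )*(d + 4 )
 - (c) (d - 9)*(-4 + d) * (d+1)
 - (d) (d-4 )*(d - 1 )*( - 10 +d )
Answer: a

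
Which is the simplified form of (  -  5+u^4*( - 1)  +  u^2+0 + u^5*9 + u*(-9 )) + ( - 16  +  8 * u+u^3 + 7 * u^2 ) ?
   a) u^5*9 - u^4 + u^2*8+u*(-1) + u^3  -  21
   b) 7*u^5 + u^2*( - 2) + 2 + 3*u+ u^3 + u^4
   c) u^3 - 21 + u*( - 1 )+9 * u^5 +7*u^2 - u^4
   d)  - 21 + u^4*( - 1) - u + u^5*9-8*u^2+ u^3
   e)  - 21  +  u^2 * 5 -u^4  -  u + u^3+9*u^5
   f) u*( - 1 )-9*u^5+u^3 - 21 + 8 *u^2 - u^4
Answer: a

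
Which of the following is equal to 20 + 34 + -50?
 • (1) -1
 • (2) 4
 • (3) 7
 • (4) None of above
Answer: 2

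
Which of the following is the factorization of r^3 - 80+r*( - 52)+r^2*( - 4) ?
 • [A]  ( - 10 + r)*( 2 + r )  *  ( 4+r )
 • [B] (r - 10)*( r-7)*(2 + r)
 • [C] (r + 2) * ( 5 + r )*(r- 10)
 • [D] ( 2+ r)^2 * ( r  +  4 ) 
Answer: A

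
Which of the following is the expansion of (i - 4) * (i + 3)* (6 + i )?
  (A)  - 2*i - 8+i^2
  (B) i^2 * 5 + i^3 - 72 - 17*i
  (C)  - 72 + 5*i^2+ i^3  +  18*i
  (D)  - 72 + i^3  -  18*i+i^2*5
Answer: D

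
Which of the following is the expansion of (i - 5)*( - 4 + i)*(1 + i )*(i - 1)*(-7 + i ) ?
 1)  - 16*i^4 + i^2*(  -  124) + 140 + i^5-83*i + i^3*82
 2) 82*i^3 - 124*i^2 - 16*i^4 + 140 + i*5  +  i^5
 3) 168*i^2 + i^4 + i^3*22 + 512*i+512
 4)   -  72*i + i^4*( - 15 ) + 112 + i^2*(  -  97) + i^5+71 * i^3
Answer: 1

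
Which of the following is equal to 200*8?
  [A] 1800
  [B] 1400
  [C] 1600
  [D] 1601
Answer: C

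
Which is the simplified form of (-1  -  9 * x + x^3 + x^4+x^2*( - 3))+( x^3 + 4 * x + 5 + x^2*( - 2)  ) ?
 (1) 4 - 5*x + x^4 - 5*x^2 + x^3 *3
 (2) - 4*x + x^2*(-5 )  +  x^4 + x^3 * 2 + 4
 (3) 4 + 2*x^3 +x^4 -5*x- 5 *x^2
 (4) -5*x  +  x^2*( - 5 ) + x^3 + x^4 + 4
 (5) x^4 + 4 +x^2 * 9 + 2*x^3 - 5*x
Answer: 3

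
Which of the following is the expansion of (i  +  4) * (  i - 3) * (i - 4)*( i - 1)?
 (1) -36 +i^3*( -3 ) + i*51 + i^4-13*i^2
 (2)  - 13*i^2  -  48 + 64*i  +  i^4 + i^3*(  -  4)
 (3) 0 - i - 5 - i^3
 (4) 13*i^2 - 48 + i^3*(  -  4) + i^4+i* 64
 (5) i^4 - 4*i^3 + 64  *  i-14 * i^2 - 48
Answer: 2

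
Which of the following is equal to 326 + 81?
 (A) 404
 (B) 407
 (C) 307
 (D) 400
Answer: B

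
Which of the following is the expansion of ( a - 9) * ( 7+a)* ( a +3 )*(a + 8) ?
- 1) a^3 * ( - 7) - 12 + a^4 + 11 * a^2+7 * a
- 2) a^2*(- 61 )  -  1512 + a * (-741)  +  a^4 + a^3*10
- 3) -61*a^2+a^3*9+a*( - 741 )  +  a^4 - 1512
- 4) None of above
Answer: 3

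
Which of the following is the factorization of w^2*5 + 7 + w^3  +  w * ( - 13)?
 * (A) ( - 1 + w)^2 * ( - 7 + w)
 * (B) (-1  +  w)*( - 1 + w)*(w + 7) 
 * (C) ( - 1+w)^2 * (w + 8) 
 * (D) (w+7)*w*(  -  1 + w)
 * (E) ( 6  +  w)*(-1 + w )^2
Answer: B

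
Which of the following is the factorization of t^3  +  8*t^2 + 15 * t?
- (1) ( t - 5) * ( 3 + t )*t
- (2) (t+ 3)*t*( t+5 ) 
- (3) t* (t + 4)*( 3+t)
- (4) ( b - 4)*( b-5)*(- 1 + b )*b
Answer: 2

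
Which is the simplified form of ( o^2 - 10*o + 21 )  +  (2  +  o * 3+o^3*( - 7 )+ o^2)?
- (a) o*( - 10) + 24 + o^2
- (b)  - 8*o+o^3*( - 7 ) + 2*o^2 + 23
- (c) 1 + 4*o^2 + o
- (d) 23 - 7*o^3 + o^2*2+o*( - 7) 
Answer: d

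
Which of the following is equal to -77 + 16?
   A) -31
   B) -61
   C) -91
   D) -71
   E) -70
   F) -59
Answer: B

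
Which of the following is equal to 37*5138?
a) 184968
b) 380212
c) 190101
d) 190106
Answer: d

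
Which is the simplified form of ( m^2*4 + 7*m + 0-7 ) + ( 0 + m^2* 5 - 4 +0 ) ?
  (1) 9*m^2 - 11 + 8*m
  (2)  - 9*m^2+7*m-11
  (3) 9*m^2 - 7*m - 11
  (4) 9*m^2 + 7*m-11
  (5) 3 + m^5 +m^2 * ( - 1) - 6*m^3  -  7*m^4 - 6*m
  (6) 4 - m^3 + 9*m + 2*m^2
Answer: 4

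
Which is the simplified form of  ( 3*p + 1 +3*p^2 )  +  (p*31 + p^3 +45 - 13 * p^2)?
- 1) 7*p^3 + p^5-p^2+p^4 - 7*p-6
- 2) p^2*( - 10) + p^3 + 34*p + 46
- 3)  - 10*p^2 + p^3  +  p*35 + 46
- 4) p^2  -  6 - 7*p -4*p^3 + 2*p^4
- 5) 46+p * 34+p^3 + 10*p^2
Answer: 2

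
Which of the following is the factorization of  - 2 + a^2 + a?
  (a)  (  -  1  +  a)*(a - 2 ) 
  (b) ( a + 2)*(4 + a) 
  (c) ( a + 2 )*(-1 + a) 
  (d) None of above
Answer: c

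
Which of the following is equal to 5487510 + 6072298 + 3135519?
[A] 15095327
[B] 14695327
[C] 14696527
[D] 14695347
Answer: B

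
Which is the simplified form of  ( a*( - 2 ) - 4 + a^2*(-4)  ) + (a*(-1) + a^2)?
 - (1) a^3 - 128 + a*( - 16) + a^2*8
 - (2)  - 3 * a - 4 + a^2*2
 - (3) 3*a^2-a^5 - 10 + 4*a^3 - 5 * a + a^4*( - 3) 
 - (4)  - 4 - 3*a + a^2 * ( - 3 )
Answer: 4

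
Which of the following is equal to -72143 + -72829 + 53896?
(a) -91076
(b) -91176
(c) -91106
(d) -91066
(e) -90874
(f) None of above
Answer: a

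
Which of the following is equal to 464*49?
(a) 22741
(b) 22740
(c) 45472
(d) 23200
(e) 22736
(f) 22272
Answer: e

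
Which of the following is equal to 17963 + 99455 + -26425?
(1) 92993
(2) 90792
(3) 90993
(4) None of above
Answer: 3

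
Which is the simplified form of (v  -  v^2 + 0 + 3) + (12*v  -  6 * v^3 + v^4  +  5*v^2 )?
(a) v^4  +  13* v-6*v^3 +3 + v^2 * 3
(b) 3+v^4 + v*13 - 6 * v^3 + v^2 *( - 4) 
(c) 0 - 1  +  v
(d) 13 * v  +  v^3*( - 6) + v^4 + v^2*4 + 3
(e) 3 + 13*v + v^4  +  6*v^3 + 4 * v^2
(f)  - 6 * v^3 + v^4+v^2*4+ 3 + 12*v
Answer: d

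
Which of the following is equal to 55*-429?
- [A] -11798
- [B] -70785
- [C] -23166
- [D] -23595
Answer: D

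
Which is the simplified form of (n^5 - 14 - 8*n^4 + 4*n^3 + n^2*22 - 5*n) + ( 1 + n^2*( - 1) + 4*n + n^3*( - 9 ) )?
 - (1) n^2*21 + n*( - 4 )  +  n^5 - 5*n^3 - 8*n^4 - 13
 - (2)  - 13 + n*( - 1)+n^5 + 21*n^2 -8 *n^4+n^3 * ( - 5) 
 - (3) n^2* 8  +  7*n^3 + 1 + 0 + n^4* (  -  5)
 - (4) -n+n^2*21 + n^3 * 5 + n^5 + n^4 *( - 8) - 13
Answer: 2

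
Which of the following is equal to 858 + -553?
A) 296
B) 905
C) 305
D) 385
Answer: C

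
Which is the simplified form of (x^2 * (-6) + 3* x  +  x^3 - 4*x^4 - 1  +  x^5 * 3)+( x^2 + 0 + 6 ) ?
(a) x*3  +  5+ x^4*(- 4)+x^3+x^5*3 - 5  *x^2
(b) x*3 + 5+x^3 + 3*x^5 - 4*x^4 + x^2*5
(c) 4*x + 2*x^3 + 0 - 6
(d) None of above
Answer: a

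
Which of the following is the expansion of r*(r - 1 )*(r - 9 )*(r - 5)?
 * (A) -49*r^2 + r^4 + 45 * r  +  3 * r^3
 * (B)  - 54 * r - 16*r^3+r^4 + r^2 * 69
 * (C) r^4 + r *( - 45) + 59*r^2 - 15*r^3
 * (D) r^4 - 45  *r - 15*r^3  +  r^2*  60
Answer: C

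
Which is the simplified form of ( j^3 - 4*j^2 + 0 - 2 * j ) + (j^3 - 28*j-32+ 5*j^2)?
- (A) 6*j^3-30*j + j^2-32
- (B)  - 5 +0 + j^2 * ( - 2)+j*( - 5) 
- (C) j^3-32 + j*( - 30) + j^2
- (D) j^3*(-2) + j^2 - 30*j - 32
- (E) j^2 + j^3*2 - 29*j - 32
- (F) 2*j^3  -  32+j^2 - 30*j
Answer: F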